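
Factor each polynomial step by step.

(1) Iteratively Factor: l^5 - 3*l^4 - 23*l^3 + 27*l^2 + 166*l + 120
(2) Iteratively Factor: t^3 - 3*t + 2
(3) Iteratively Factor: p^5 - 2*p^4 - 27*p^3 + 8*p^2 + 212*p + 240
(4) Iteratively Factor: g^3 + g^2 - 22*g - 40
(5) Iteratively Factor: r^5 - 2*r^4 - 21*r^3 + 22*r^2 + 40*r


(1) = (l - 5)*(l^4 + 2*l^3 - 13*l^2 - 38*l - 24) = (l - 5)*(l + 2)*(l^3 - 13*l - 12) = (l - 5)*(l - 4)*(l + 2)*(l^2 + 4*l + 3) = (l - 5)*(l - 4)*(l + 2)*(l + 3)*(l + 1)
(2) = (t - 1)*(t^2 + t - 2) = (t - 1)^2*(t + 2)
(3) = (p + 2)*(p^4 - 4*p^3 - 19*p^2 + 46*p + 120) = (p - 4)*(p + 2)*(p^3 - 19*p - 30) = (p - 4)*(p + 2)*(p + 3)*(p^2 - 3*p - 10) = (p - 5)*(p - 4)*(p + 2)*(p + 3)*(p + 2)
(4) = (g - 5)*(g^2 + 6*g + 8) = (g - 5)*(g + 2)*(g + 4)
(5) = (r + 1)*(r^4 - 3*r^3 - 18*r^2 + 40*r) = (r - 5)*(r + 1)*(r^3 + 2*r^2 - 8*r) = (r - 5)*(r + 1)*(r + 4)*(r^2 - 2*r) = (r - 5)*(r - 2)*(r + 1)*(r + 4)*(r)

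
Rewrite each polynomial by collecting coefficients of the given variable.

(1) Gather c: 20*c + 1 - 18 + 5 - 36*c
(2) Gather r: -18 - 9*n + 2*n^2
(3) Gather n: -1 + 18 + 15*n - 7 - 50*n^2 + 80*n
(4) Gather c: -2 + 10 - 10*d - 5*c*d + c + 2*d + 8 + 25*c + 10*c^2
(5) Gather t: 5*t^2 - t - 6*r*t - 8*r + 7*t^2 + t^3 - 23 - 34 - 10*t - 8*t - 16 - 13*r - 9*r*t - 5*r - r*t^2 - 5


(1) = -16*c - 12
(2) = 2*n^2 - 9*n - 18
(3) = -50*n^2 + 95*n + 10
(4) = 10*c^2 + c*(26 - 5*d) - 8*d + 16
(5) = -26*r + t^3 + t^2*(12 - r) + t*(-15*r - 19) - 78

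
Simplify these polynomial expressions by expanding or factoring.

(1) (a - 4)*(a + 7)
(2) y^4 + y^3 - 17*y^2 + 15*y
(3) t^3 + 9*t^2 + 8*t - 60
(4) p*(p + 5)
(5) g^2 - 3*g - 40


(1) = a^2 + 3*a - 28
(2) = y*(y - 3)*(y - 1)*(y + 5)
(3) = (t - 2)*(t + 5)*(t + 6)
(4) = p^2 + 5*p
(5) = (g - 8)*(g + 5)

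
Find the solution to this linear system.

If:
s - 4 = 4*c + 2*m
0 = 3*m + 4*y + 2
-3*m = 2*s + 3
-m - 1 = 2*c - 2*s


Then:
c = -8/9
m = -5/9
s = -2/3
y = -1/12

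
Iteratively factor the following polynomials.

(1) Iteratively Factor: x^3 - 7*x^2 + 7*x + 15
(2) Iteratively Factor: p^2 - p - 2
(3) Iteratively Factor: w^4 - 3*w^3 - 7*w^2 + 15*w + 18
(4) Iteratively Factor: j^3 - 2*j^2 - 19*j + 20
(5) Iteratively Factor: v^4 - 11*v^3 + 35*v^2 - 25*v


(1) = (x - 5)*(x^2 - 2*x - 3) = (x - 5)*(x - 3)*(x + 1)
(2) = (p + 1)*(p - 2)
(3) = (w + 2)*(w^3 - 5*w^2 + 3*w + 9) = (w - 3)*(w + 2)*(w^2 - 2*w - 3) = (w - 3)*(w + 1)*(w + 2)*(w - 3)
(4) = (j + 4)*(j^2 - 6*j + 5) = (j - 5)*(j + 4)*(j - 1)
(5) = (v - 5)*(v^3 - 6*v^2 + 5*v) = (v - 5)^2*(v^2 - v) = v*(v - 5)^2*(v - 1)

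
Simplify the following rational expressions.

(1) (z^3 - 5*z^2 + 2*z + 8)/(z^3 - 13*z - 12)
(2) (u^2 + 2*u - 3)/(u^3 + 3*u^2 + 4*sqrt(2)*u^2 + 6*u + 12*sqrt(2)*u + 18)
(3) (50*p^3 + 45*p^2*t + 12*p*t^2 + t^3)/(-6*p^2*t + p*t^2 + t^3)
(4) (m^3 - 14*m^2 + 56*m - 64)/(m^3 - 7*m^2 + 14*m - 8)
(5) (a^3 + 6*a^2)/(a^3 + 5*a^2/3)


(1) = (z - 2)/(z + 3)
(2) = (u - 1)/(u^2 + 4*sqrt(2)*u + 6)
(3) = (-50*p^3 - 45*p^2*t - 12*p*t^2 - t^3)/(6*p^2*t - p*t^2 - t^3)
(4) = (m - 8)/(m - 1)
(5) = (3*a + 18)/(3*a + 5)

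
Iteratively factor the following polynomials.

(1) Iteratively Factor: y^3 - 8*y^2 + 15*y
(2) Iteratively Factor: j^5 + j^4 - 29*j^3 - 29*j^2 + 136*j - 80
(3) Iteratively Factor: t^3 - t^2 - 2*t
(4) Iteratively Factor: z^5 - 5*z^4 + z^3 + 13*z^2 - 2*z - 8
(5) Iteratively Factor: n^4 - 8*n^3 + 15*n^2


(1) = (y)*(y^2 - 8*y + 15) = y*(y - 5)*(y - 3)
(2) = (j + 4)*(j^4 - 3*j^3 - 17*j^2 + 39*j - 20) = (j - 1)*(j + 4)*(j^3 - 2*j^2 - 19*j + 20) = (j - 1)^2*(j + 4)*(j^2 - j - 20) = (j - 5)*(j - 1)^2*(j + 4)*(j + 4)
(3) = (t - 2)*(t^2 + t) = (t - 2)*(t + 1)*(t)
(4) = (z + 1)*(z^4 - 6*z^3 + 7*z^2 + 6*z - 8) = (z - 1)*(z + 1)*(z^3 - 5*z^2 + 2*z + 8) = (z - 2)*(z - 1)*(z + 1)*(z^2 - 3*z - 4) = (z - 2)*(z - 1)*(z + 1)^2*(z - 4)
(5) = (n)*(n^3 - 8*n^2 + 15*n) = n*(n - 3)*(n^2 - 5*n) = n*(n - 5)*(n - 3)*(n)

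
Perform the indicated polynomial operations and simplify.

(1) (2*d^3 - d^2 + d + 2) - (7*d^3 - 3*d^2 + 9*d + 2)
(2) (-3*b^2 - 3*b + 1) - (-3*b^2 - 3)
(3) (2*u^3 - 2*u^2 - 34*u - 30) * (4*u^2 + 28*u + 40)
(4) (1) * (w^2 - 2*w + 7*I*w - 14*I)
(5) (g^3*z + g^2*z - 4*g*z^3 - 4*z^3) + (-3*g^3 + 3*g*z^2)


(1) = -5*d^3 + 2*d^2 - 8*d
(2) = 4 - 3*b
(3) = 8*u^5 + 48*u^4 - 112*u^3 - 1152*u^2 - 2200*u - 1200
(4) = w^2 - 2*w + 7*I*w - 14*I
(5) = g^3*z - 3*g^3 + g^2*z - 4*g*z^3 + 3*g*z^2 - 4*z^3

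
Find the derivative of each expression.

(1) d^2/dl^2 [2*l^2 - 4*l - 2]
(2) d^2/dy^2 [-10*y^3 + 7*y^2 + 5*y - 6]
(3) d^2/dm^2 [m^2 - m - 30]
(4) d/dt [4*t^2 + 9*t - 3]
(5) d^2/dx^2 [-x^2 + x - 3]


(1) = 4
(2) = 14 - 60*y
(3) = 2
(4) = 8*t + 9
(5) = -2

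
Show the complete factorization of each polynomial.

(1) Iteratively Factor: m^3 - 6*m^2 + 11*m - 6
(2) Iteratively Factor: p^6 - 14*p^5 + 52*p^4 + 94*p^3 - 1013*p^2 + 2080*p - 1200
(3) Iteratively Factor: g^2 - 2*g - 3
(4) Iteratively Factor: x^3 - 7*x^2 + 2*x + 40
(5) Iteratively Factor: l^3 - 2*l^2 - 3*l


(1) = (m - 2)*(m^2 - 4*m + 3) = (m - 3)*(m - 2)*(m - 1)
(2) = (p - 3)*(p^5 - 11*p^4 + 19*p^3 + 151*p^2 - 560*p + 400) = (p - 3)*(p + 4)*(p^4 - 15*p^3 + 79*p^2 - 165*p + 100) = (p - 3)*(p - 1)*(p + 4)*(p^3 - 14*p^2 + 65*p - 100) = (p - 5)*(p - 3)*(p - 1)*(p + 4)*(p^2 - 9*p + 20) = (p - 5)^2*(p - 3)*(p - 1)*(p + 4)*(p - 4)
(3) = (g - 3)*(g + 1)
(4) = (x - 4)*(x^2 - 3*x - 10) = (x - 4)*(x + 2)*(x - 5)
(5) = (l + 1)*(l^2 - 3*l) = (l - 3)*(l + 1)*(l)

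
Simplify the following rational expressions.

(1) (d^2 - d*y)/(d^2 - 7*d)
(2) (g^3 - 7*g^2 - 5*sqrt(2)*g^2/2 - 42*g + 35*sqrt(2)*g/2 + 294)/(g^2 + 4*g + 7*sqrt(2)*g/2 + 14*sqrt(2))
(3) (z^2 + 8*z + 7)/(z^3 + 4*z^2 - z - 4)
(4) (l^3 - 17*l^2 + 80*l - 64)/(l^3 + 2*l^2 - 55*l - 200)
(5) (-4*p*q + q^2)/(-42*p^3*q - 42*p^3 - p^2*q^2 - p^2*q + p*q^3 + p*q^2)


(1) = (d - y)/(d - 7)
(2) = (4*g^2 + g*(-24*sqrt(2) - 28) + 168*sqrt(2))/(4*g + 16)
(3) = (z + 7)/(z^2 + 3*z - 4)
(4) = (l^2 - 9*l + 8)/(l^2 + 10*l + 25)
(5) = (4*p*q - q^2)/(42*p^3*q + 42*p^3 + p^2*q^2 + p^2*q - p*q^3 - p*q^2)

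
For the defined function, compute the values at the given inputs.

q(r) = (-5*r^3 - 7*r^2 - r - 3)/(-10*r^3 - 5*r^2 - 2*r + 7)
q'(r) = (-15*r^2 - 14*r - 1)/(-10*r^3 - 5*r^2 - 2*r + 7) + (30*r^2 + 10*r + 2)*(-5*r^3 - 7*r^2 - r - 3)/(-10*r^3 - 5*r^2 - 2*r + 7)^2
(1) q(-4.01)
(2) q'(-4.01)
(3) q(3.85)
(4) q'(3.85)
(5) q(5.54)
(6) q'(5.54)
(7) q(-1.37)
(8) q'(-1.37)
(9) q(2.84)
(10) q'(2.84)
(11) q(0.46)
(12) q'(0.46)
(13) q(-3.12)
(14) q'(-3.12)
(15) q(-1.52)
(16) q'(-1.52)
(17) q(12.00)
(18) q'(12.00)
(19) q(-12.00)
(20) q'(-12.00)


(1) = 0.36
(2) = -0.04
(3) = 0.61
(4) = -0.03
(5) = 0.58
(6) = -0.01
(7) = -0.07
(8) = -0.51
(9) = 0.66
(10) = -0.07
(11) = -1.34
(12) = -6.91
(13) = 0.31
(14) = -0.08
(15) = -0.00
(16) = -0.43
(17) = 0.54
(18) = -0.00
(19) = 0.46
(20) = -0.00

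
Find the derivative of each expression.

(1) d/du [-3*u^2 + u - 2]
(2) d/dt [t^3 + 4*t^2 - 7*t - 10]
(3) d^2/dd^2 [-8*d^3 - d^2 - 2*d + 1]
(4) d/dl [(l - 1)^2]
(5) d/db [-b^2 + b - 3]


(1) = 1 - 6*u
(2) = 3*t^2 + 8*t - 7
(3) = -48*d - 2
(4) = 2*l - 2
(5) = 1 - 2*b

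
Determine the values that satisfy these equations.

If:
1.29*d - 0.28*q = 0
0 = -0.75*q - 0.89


Then:
d = -0.26
q = -1.19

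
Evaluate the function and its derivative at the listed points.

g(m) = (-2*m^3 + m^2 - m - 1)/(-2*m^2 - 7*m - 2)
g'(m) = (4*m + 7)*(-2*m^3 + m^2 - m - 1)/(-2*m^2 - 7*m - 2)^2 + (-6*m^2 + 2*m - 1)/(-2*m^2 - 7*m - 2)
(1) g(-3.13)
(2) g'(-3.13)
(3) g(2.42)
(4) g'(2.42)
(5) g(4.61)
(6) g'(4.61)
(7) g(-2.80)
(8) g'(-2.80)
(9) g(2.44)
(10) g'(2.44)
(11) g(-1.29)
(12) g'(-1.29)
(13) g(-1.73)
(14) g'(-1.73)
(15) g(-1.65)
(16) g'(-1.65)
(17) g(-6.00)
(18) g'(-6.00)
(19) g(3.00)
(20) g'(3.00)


(1) = 231.67
(2) = -4253.27
(3) = 0.85
(4) = 0.56
(5) = 2.35
(6) = 0.78
(7) = 27.89
(8) = -88.94
(9) = 0.86
(10) = 0.56
(11) = 1.69
(12) = -2.83
(13) = 3.41
(14) = -5.37
(15) = 3.01
(16) = -4.73
(17) = -14.78
(18) = -0.70
(19) = 1.20
(20) = 0.64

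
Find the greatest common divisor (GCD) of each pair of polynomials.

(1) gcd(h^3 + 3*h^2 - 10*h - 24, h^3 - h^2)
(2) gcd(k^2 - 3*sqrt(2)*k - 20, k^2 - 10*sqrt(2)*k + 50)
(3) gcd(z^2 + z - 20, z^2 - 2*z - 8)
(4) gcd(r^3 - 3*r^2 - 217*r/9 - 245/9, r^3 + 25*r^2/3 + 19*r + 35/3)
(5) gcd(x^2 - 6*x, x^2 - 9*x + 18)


(1) = gcd((h - 3)*(h + 2)*(h + 4), h^2*(h - 1)) = 1
(2) = k - 5*sqrt(2)
(3) = gcd((z - 4)*(z + 5), (z - 4)*(z + 2)) = z - 4
(4) = r + 7/3
(5) = x - 6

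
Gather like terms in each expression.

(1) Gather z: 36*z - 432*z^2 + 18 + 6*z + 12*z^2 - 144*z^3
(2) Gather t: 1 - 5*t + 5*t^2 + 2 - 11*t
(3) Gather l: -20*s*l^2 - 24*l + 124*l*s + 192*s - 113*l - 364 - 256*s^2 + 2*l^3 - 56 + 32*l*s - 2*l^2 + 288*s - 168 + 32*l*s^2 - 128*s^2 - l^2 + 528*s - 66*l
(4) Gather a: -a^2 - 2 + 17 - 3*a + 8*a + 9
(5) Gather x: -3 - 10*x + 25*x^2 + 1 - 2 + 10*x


(1) = -144*z^3 - 420*z^2 + 42*z + 18
(2) = 5*t^2 - 16*t + 3
(3) = 2*l^3 + l^2*(-20*s - 3) + l*(32*s^2 + 156*s - 203) - 384*s^2 + 1008*s - 588
(4) = -a^2 + 5*a + 24
(5) = 25*x^2 - 4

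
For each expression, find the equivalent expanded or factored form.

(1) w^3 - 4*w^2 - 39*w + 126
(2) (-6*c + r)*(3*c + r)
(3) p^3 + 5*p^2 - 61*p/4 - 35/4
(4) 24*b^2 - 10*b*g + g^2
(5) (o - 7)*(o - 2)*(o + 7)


(1) = (w - 7)*(w - 3)*(w + 6)
(2) = -18*c^2 - 3*c*r + r^2
(3) = (p - 5/2)*(p + 1/2)*(p + 7)
(4) = (-6*b + g)*(-4*b + g)
(5) = o^3 - 2*o^2 - 49*o + 98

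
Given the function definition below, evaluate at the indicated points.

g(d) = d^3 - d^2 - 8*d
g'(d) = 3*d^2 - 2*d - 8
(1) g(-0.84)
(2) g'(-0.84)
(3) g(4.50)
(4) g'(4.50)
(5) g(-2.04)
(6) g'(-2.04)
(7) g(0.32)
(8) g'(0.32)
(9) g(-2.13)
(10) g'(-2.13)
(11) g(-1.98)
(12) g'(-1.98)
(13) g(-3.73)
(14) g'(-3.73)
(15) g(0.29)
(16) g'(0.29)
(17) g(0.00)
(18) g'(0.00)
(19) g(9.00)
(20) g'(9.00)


(1) = 5.42
(2) = -4.20
(3) = 34.88
(4) = 43.75
(5) = 3.67
(6) = 8.56
(7) = -2.63
(8) = -8.33
(9) = 2.84
(10) = 9.87
(11) = 4.16
(12) = 7.72
(13) = -35.97
(14) = 41.20
(15) = -2.38
(16) = -8.33
(17) = 0.00
(18) = -8.00
(19) = 576.00
(20) = 217.00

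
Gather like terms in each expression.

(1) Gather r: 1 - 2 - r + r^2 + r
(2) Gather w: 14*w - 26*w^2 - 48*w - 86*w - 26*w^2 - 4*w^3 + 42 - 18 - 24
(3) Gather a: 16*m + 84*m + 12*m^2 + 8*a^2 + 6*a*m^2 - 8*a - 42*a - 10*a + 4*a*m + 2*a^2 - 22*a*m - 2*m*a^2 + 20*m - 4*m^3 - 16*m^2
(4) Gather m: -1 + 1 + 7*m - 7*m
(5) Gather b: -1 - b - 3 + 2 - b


(1) = r^2 - 1
(2) = -4*w^3 - 52*w^2 - 120*w
(3) = a^2*(10 - 2*m) + a*(6*m^2 - 18*m - 60) - 4*m^3 - 4*m^2 + 120*m
(4) = 0
(5) = -2*b - 2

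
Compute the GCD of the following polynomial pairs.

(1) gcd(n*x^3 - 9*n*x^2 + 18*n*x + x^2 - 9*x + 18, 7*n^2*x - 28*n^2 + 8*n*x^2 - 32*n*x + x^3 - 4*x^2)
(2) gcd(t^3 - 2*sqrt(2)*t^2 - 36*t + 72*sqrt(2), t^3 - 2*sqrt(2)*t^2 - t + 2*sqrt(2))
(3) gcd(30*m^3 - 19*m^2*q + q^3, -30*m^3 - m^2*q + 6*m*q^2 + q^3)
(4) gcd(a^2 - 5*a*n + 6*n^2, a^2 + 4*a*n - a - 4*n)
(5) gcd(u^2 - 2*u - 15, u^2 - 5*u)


(1) = gcd((x - 6)*(x - 3)*(n*x + 1), (n + x)*(7*n + x)*(x - 4)) = 1
(2) = t - 2*sqrt(2)
(3) = -10*m^2 + 3*m*q + q^2
(4) = 1
(5) = u - 5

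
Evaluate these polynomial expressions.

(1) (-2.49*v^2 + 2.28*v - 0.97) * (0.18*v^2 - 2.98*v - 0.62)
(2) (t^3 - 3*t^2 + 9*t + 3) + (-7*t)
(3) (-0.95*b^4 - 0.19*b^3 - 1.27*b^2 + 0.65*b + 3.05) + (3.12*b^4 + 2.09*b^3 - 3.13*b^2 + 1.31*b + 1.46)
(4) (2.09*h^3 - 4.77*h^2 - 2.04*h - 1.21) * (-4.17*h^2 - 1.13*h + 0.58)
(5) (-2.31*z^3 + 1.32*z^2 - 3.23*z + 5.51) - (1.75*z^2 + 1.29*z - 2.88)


(1) = -0.4482*v^4 + 7.8306*v^3 - 5.4252*v^2 + 1.477*v + 0.6014
(2) = t^3 - 3*t^2 + 2*t + 3
(3) = 2.17*b^4 + 1.9*b^3 - 4.4*b^2 + 1.96*b + 4.51
(4) = -8.7153*h^5 + 17.5292*h^4 + 15.1091*h^3 + 4.5843*h^2 + 0.1841*h - 0.7018
(5) = -2.31*z^3 - 0.43*z^2 - 4.52*z + 8.39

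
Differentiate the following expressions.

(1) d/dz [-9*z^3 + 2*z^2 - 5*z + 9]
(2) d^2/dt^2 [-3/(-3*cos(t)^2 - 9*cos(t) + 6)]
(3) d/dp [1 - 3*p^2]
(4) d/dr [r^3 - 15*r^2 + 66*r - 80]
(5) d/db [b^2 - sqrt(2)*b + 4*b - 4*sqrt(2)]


(1) = -27*z^2 + 4*z - 5
(2) = (-4*sin(t)^4 + 19*sin(t)^2 + 21*cos(t)/4 - 9*cos(3*t)/4 + 7)/(-sin(t)^2 + 3*cos(t) - 1)^3
(3) = -6*p
(4) = 3*r^2 - 30*r + 66
(5) = 2*b - sqrt(2) + 4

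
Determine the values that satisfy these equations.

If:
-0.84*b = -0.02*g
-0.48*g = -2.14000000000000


Then:
b = 0.11
g = 4.46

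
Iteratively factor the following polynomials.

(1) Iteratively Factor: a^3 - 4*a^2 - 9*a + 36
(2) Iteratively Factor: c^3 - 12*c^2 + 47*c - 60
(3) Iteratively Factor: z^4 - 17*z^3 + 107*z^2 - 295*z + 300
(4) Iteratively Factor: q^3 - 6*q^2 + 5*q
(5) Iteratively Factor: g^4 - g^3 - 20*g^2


(1) = (a + 3)*(a^2 - 7*a + 12) = (a - 4)*(a + 3)*(a - 3)
(2) = (c - 5)*(c^2 - 7*c + 12) = (c - 5)*(c - 3)*(c - 4)
(3) = (z - 5)*(z^3 - 12*z^2 + 47*z - 60) = (z - 5)*(z - 3)*(z^2 - 9*z + 20) = (z - 5)*(z - 4)*(z - 3)*(z - 5)
(4) = (q)*(q^2 - 6*q + 5) = q*(q - 5)*(q - 1)
(5) = (g + 4)*(g^3 - 5*g^2) = g*(g + 4)*(g^2 - 5*g) = g*(g - 5)*(g + 4)*(g)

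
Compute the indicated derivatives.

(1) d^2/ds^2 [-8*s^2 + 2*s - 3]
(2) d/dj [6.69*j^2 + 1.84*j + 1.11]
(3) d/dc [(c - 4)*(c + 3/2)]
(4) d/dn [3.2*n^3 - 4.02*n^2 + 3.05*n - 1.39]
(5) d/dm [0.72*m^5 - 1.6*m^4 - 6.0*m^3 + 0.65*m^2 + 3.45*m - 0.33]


(1) = -16
(2) = 13.38*j + 1.84
(3) = 2*c - 5/2
(4) = 9.6*n^2 - 8.04*n + 3.05
(5) = 3.6*m^4 - 6.4*m^3 - 18.0*m^2 + 1.3*m + 3.45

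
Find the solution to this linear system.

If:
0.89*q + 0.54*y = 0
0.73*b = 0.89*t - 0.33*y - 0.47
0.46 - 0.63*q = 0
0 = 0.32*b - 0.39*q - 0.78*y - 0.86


Then:
b = 0.64
q = 0.73
t = 0.61
y = -1.20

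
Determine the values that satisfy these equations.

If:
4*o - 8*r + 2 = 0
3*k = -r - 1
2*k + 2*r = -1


Then:
k = -1/4
o = -1
r = -1/4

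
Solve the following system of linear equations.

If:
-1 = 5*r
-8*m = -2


Then:
m = 1/4
r = -1/5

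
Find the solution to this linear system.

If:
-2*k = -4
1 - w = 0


Then:
k = 2
w = 1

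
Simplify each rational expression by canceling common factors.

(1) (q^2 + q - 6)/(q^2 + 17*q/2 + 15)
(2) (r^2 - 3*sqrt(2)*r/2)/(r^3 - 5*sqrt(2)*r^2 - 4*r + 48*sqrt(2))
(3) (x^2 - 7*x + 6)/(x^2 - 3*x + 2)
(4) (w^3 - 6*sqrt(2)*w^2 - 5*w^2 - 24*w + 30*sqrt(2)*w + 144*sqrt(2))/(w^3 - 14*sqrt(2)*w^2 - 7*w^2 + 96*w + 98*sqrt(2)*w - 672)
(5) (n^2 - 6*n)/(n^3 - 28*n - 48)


(1) = (2*q^2 + 2*q - 12)/(2*q^2 + 17*q + 30)
(2) = (2*r^2 - 3*sqrt(2)*r)/(2*r^3 - 10*sqrt(2)*r^2 - 8*r + 96*sqrt(2))
(3) = (x - 6)/(x - 2)
(4) = (w^2 - 5*w - 24)/(w^2 + w*(-8*sqrt(2) - 7) + 56*sqrt(2))
(5) = n/(n^2 + 6*n + 8)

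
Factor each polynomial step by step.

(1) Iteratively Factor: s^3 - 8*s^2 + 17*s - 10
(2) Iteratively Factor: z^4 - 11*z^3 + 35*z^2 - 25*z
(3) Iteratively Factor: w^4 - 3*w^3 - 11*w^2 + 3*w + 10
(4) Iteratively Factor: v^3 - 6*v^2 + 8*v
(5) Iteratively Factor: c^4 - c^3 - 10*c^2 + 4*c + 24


(1) = (s - 5)*(s^2 - 3*s + 2) = (s - 5)*(s - 1)*(s - 2)
(2) = (z - 1)*(z^3 - 10*z^2 + 25*z) = (z - 5)*(z - 1)*(z^2 - 5*z) = (z - 5)^2*(z - 1)*(z)
(3) = (w - 5)*(w^3 + 2*w^2 - w - 2) = (w - 5)*(w - 1)*(w^2 + 3*w + 2) = (w - 5)*(w - 1)*(w + 1)*(w + 2)
(4) = (v - 2)*(v^2 - 4*v) = v*(v - 2)*(v - 4)
(5) = (c + 2)*(c^3 - 3*c^2 - 4*c + 12) = (c - 2)*(c + 2)*(c^2 - c - 6) = (c - 2)*(c + 2)^2*(c - 3)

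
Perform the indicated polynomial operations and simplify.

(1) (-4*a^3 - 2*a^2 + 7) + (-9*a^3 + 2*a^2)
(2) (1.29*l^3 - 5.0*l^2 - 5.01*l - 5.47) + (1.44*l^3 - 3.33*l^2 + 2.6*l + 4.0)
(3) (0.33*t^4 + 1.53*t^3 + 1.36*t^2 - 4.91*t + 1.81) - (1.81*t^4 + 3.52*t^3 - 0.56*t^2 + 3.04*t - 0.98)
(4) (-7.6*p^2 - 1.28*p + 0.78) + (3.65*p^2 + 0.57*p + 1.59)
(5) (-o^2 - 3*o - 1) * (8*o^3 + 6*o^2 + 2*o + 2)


(1) = 7 - 13*a^3
(2) = 2.73*l^3 - 8.33*l^2 - 2.41*l - 1.47
(3) = -1.48*t^4 - 1.99*t^3 + 1.92*t^2 - 7.95*t + 2.79
(4) = -3.95*p^2 - 0.71*p + 2.37
(5) = -8*o^5 - 30*o^4 - 28*o^3 - 14*o^2 - 8*o - 2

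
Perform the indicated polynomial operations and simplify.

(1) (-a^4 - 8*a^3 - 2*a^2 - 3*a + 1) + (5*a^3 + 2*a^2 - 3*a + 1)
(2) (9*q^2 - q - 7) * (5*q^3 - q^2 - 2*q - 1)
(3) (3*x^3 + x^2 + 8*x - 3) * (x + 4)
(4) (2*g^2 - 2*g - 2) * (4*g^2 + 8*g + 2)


(1) = -a^4 - 3*a^3 - 6*a + 2
(2) = 45*q^5 - 14*q^4 - 52*q^3 + 15*q + 7
(3) = 3*x^4 + 13*x^3 + 12*x^2 + 29*x - 12
(4) = 8*g^4 + 8*g^3 - 20*g^2 - 20*g - 4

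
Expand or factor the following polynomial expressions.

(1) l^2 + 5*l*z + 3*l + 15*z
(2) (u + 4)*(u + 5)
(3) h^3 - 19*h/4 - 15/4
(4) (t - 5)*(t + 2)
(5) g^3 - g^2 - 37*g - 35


(1) = (l + 3)*(l + 5*z)
(2) = u^2 + 9*u + 20
(3) = (h - 5/2)*(h + 1)*(h + 3/2)
(4) = t^2 - 3*t - 10
(5) = (g - 7)*(g + 1)*(g + 5)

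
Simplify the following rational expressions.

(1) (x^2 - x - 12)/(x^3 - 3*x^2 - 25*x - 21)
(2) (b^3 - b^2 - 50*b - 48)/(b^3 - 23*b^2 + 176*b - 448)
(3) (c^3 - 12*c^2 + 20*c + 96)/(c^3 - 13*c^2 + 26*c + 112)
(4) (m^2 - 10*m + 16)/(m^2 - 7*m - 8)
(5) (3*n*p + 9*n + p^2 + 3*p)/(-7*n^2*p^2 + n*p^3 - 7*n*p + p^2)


(1) = (x - 4)/(x^2 - 6*x - 7)
(2) = (b^2 + 7*b + 6)/(b^2 - 15*b + 56)
(3) = (c - 6)/(c - 7)
(4) = (m - 2)/(m + 1)
(5) = (3*n*p + 9*n + p^2 + 3*p)/(-7*n^2*p^2 + n*p^3 - 7*n*p + p^2)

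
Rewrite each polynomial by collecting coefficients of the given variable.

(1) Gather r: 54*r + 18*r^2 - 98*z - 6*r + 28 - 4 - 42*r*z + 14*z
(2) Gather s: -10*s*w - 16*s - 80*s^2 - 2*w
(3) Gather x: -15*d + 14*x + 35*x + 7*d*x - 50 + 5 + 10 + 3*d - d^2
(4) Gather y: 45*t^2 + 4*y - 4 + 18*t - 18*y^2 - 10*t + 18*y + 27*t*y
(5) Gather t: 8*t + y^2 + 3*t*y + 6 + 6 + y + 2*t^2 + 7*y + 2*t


(1) = 18*r^2 + r*(48 - 42*z) - 84*z + 24
(2) = -80*s^2 + s*(-10*w - 16) - 2*w
(3) = -d^2 - 12*d + x*(7*d + 49) - 35
(4) = 45*t^2 + 8*t - 18*y^2 + y*(27*t + 22) - 4
(5) = 2*t^2 + t*(3*y + 10) + y^2 + 8*y + 12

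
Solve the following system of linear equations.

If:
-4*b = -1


Then:
b = 1/4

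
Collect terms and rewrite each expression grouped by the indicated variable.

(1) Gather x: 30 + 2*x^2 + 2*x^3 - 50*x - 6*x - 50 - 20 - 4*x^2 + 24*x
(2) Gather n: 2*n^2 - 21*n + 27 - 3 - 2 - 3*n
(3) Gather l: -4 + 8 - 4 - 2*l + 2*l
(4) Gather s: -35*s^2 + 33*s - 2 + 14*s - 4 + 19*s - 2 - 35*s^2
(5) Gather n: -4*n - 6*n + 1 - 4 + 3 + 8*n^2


(1) = 2*x^3 - 2*x^2 - 32*x - 40
(2) = 2*n^2 - 24*n + 22
(3) = 0
(4) = -70*s^2 + 66*s - 8
(5) = 8*n^2 - 10*n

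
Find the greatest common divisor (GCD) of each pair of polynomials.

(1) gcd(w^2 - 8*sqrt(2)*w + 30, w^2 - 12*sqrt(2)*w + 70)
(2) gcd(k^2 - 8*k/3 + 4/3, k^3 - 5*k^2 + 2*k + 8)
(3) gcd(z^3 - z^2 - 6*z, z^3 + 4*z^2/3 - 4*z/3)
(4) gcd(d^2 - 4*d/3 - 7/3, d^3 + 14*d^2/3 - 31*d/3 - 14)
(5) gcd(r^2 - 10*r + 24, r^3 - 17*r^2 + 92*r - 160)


(1) = gcd((w - 5*sqrt(2))*(w - 3*sqrt(2)), (w - 7*sqrt(2))*(w - 5*sqrt(2))) = w - 5*sqrt(2)
(2) = gcd((k - 2)*(k - 2/3), (k - 4)*(k - 2)*(k + 1)) = k - 2
(3) = z^2 + 2*z
(4) = d^2 - 4*d/3 - 7/3
(5) = r - 4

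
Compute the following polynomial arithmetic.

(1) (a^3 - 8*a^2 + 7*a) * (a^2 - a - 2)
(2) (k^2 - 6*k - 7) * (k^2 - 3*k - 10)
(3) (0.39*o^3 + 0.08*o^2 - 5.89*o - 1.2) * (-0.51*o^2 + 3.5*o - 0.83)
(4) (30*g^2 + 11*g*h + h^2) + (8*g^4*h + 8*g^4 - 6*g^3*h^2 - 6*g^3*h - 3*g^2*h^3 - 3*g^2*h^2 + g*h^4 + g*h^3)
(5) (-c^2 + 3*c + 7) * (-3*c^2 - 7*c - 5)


(1) = a^5 - 9*a^4 + 13*a^3 + 9*a^2 - 14*a
(2) = k^4 - 9*k^3 + k^2 + 81*k + 70
(3) = -0.1989*o^5 + 1.3242*o^4 + 2.9602*o^3 - 20.0694*o^2 + 0.6887*o + 0.996
(4) = 8*g^4*h + 8*g^4 - 6*g^3*h^2 - 6*g^3*h - 3*g^2*h^3 - 3*g^2*h^2 + 30*g^2 + g*h^4 + g*h^3 + 11*g*h + h^2
(5) = 3*c^4 - 2*c^3 - 37*c^2 - 64*c - 35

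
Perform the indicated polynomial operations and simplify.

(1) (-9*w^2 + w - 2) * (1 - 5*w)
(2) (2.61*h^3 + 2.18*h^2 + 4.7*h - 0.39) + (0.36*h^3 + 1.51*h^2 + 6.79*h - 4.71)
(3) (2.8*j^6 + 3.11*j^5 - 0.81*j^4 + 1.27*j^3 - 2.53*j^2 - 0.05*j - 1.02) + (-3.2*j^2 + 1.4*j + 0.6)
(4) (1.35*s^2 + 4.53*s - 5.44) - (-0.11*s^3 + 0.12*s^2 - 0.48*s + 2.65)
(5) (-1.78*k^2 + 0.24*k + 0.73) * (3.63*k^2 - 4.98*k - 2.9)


(1) = 45*w^3 - 14*w^2 + 11*w - 2
(2) = 2.97*h^3 + 3.69*h^2 + 11.49*h - 5.1
(3) = 2.8*j^6 + 3.11*j^5 - 0.81*j^4 + 1.27*j^3 - 5.73*j^2 + 1.35*j - 0.42
(4) = 0.11*s^3 + 1.23*s^2 + 5.01*s - 8.09
(5) = -6.4614*k^4 + 9.7356*k^3 + 6.6167*k^2 - 4.3314*k - 2.117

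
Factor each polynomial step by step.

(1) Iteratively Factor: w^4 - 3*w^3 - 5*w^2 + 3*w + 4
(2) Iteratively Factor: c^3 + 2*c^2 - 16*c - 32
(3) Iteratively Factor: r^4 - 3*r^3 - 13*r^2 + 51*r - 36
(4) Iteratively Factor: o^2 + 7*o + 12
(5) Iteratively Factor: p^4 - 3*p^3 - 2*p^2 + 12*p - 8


(1) = (w + 1)*(w^3 - 4*w^2 - w + 4) = (w - 4)*(w + 1)*(w^2 - 1) = (w - 4)*(w + 1)^2*(w - 1)
(2) = (c - 4)*(c^2 + 6*c + 8) = (c - 4)*(c + 4)*(c + 2)
(3) = (r - 1)*(r^3 - 2*r^2 - 15*r + 36) = (r - 1)*(r + 4)*(r^2 - 6*r + 9) = (r - 3)*(r - 1)*(r + 4)*(r - 3)
(4) = (o + 4)*(o + 3)
(5) = (p - 2)*(p^3 - p^2 - 4*p + 4) = (p - 2)*(p + 2)*(p^2 - 3*p + 2) = (p - 2)^2*(p + 2)*(p - 1)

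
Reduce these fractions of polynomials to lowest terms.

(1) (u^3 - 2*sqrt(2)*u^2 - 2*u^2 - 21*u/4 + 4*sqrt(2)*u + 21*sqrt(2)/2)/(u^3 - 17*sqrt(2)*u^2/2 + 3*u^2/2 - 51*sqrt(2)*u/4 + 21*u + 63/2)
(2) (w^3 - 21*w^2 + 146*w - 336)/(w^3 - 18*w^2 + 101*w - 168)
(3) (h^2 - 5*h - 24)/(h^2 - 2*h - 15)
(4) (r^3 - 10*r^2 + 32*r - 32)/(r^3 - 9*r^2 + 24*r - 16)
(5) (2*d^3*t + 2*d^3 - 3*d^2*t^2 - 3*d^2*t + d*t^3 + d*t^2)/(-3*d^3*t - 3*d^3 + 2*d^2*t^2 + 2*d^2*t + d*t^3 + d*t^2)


(1) = (16*u^2 + u*(-56 - 32*sqrt(2)) + 112*sqrt(2))/(16*u^2 - 136*sqrt(2)*u + 336)
(2) = (w - 6)/(w - 3)
(3) = (h - 8)/(h - 5)
(4) = (r - 2)/(r - 1)
(5) = (-2*d + t)/(3*d + t)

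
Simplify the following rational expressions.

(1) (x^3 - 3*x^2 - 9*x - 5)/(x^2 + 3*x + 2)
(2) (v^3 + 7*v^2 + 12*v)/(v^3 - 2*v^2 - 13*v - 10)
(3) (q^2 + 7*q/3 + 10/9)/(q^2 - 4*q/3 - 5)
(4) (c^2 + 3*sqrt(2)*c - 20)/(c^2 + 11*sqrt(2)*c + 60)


(1) = (x^2 - 4*x - 5)/(x + 2)
(2) = (v^3 + 7*v^2 + 12*v)/(v^3 - 2*v^2 - 13*v - 10)
(3) = (3*q + 2)/(3*q - 9)
(4) = (c - 2*sqrt(2))/(c + 6*sqrt(2))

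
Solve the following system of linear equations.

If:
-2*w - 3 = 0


Then:
w = -3/2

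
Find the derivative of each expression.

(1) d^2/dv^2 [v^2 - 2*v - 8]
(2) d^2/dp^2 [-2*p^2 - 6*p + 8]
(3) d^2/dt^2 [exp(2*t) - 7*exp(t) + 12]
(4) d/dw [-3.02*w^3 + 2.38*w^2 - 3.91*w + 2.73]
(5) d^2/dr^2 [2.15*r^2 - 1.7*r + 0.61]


(1) = 2
(2) = -4
(3) = (4*exp(t) - 7)*exp(t)
(4) = -9.06*w^2 + 4.76*w - 3.91
(5) = 4.30000000000000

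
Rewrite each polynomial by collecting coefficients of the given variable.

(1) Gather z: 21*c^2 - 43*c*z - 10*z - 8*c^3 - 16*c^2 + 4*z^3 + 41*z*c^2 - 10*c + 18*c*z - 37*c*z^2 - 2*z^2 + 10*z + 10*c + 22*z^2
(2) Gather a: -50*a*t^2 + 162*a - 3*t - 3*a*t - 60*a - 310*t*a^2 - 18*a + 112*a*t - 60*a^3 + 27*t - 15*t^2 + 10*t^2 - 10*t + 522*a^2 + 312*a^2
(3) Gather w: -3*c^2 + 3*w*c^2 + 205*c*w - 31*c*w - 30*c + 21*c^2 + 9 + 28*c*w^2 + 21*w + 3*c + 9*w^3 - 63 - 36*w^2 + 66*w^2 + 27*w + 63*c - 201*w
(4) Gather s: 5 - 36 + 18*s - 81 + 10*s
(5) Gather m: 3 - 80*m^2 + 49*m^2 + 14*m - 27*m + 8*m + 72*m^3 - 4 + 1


(1) = -8*c^3 + 5*c^2 + 4*z^3 + z^2*(20 - 37*c) + z*(41*c^2 - 25*c)
(2) = -60*a^3 + a^2*(834 - 310*t) + a*(-50*t^2 + 109*t + 84) - 5*t^2 + 14*t
(3) = 18*c^2 + 36*c + 9*w^3 + w^2*(28*c + 30) + w*(3*c^2 + 174*c - 153) - 54
(4) = 28*s - 112
(5) = 72*m^3 - 31*m^2 - 5*m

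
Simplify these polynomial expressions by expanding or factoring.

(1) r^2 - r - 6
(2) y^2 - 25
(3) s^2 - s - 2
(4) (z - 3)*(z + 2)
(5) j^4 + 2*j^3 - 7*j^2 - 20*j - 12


(1) = (r - 3)*(r + 2)
(2) = (y - 5)*(y + 5)
(3) = (s - 2)*(s + 1)
(4) = z^2 - z - 6
(5) = (j - 3)*(j + 1)*(j + 2)^2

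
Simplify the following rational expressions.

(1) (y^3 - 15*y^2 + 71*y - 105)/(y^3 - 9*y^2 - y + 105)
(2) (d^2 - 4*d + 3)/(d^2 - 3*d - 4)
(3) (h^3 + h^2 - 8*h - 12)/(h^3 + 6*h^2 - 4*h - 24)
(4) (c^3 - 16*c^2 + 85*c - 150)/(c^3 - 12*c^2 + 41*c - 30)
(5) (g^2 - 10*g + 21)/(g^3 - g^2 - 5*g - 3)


(1) = (y - 3)/(y + 3)
(2) = (d^2 - 4*d + 3)/(d^2 - 3*d - 4)
(3) = (h^2 - h - 6)/(h^2 + 4*h - 12)
(4) = (c - 5)/(c - 1)
(5) = (g - 7)/(g^2 + 2*g + 1)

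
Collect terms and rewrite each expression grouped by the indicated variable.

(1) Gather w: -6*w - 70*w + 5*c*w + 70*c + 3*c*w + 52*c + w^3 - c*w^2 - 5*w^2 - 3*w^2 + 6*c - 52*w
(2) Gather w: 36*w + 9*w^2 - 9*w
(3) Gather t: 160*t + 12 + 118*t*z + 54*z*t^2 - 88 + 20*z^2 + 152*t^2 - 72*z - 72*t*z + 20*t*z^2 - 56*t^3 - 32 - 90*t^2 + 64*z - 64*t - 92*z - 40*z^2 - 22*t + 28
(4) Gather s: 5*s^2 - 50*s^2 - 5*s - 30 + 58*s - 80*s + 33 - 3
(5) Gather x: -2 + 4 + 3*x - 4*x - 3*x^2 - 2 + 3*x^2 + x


(1) = 128*c + w^3 + w^2*(-c - 8) + w*(8*c - 128)
(2) = 9*w^2 + 27*w
(3) = -56*t^3 + t^2*(54*z + 62) + t*(20*z^2 + 46*z + 74) - 20*z^2 - 100*z - 80
(4) = -45*s^2 - 27*s
(5) = 0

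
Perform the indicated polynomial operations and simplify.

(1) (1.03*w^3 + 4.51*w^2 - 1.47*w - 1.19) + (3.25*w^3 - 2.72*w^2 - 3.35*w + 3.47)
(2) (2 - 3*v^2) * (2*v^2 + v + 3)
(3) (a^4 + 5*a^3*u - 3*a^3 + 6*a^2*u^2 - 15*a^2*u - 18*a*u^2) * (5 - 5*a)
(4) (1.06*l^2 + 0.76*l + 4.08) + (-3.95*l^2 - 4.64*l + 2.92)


(1) = 4.28*w^3 + 1.79*w^2 - 4.82*w + 2.28
(2) = -6*v^4 - 3*v^3 - 5*v^2 + 2*v + 6
(3) = -5*a^5 - 25*a^4*u + 20*a^4 - 30*a^3*u^2 + 100*a^3*u - 15*a^3 + 120*a^2*u^2 - 75*a^2*u - 90*a*u^2
(4) = -2.89*l^2 - 3.88*l + 7.0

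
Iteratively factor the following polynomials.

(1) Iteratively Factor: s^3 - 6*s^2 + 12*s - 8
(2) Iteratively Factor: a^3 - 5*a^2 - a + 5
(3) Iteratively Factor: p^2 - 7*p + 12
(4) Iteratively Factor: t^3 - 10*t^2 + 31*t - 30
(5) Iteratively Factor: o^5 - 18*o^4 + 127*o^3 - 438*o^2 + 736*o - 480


(1) = (s - 2)*(s^2 - 4*s + 4) = (s - 2)^2*(s - 2)
(2) = (a - 1)*(a^2 - 4*a - 5) = (a - 5)*(a - 1)*(a + 1)
(3) = (p - 3)*(p - 4)
(4) = (t - 2)*(t^2 - 8*t + 15) = (t - 5)*(t - 2)*(t - 3)
(5) = (o - 4)*(o^4 - 14*o^3 + 71*o^2 - 154*o + 120) = (o - 4)*(o - 2)*(o^3 - 12*o^2 + 47*o - 60) = (o - 4)^2*(o - 2)*(o^2 - 8*o + 15) = (o - 5)*(o - 4)^2*(o - 2)*(o - 3)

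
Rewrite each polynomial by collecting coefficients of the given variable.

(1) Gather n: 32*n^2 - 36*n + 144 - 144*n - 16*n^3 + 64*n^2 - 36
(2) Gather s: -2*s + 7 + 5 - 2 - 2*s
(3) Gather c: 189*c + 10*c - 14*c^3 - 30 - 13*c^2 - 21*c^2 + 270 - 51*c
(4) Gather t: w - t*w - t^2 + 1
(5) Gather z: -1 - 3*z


(1) = -16*n^3 + 96*n^2 - 180*n + 108
(2) = 10 - 4*s
(3) = -14*c^3 - 34*c^2 + 148*c + 240
(4) = -t^2 - t*w + w + 1
(5) = -3*z - 1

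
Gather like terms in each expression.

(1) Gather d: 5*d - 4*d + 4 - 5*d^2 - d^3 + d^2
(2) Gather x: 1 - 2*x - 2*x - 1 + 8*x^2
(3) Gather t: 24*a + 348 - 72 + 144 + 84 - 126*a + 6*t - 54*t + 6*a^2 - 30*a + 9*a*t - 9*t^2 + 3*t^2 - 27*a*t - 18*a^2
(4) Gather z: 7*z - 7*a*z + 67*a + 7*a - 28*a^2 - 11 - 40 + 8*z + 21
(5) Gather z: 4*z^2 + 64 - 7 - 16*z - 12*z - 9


(1) = -d^3 - 4*d^2 + d + 4
(2) = 8*x^2 - 4*x
(3) = -12*a^2 - 132*a - 6*t^2 + t*(-18*a - 48) + 504
(4) = -28*a^2 + 74*a + z*(15 - 7*a) - 30
(5) = 4*z^2 - 28*z + 48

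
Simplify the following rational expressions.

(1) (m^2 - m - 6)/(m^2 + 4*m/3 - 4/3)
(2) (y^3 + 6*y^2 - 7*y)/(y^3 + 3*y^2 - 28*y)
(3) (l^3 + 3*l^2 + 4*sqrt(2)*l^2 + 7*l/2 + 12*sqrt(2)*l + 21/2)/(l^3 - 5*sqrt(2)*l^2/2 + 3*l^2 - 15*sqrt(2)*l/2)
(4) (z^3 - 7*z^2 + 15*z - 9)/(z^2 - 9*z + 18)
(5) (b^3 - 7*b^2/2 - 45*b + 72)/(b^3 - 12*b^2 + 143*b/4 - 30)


(1) = (3*m - 9)/(3*m - 2)
(2) = (y - 1)/(y - 4)
(3) = (4*l^2 + 16*sqrt(2)*l + 14)/(4*l^2 - 10*sqrt(2)*l)
(4) = (z^2 - 4*z + 3)/(z - 6)
(5) = (2*b + 12)/(2*b - 5)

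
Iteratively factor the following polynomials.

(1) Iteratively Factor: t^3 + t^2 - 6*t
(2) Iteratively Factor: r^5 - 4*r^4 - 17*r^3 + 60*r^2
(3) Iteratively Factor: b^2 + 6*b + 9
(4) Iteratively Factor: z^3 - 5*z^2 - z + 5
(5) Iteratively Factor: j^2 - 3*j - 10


(1) = (t - 2)*(t^2 + 3*t) = t*(t - 2)*(t + 3)
(2) = (r)*(r^4 - 4*r^3 - 17*r^2 + 60*r) = r*(r + 4)*(r^3 - 8*r^2 + 15*r) = r*(r - 5)*(r + 4)*(r^2 - 3*r) = r^2*(r - 5)*(r + 4)*(r - 3)
(3) = (b + 3)*(b + 3)
(4) = (z - 1)*(z^2 - 4*z - 5) = (z - 5)*(z - 1)*(z + 1)
(5) = (j + 2)*(j - 5)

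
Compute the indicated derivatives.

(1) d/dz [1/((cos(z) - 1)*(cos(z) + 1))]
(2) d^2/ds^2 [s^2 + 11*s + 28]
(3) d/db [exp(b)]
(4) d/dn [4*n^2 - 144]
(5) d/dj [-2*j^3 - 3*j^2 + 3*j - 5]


(1) = 2*cos(z)/sin(z)^3
(2) = 2
(3) = exp(b)
(4) = 8*n
(5) = -6*j^2 - 6*j + 3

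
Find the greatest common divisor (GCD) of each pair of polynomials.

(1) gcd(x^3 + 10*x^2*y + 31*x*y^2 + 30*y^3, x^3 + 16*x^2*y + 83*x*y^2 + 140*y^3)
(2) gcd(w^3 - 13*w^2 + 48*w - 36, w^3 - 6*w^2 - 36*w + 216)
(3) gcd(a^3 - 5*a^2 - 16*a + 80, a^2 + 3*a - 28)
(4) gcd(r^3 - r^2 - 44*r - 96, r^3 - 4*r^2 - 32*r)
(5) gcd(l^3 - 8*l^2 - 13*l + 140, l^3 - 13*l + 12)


(1) = x + 5*y
(2) = w^2 - 12*w + 36
(3) = a - 4
(4) = gcd((r - 8)*(r + 3)*(r + 4), r*(r - 8)*(r + 4)) = r^2 - 4*r - 32
(5) = l + 4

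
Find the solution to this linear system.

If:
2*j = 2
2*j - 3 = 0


Then:
No Solution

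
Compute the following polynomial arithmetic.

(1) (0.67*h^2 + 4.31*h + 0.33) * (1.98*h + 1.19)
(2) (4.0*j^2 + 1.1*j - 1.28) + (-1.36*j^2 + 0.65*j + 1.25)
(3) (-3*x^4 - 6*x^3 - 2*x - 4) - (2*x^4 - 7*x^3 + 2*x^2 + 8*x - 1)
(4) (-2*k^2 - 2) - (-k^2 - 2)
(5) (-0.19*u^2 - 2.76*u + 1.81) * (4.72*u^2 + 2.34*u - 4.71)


(1) = 1.3266*h^3 + 9.3311*h^2 + 5.7823*h + 0.3927
(2) = 2.64*j^2 + 1.75*j - 0.03
(3) = -5*x^4 + x^3 - 2*x^2 - 10*x - 3
(4) = -k^2
(5) = -0.8968*u^4 - 13.4718*u^3 + 2.9797*u^2 + 17.235*u - 8.5251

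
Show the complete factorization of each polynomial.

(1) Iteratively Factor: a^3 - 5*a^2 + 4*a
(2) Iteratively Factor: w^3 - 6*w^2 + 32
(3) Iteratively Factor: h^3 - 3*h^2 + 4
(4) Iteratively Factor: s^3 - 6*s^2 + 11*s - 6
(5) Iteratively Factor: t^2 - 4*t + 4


(1) = (a)*(a^2 - 5*a + 4) = a*(a - 4)*(a - 1)
(2) = (w + 2)*(w^2 - 8*w + 16) = (w - 4)*(w + 2)*(w - 4)
(3) = (h + 1)*(h^2 - 4*h + 4) = (h - 2)*(h + 1)*(h - 2)
(4) = (s - 3)*(s^2 - 3*s + 2) = (s - 3)*(s - 2)*(s - 1)
(5) = (t - 2)*(t - 2)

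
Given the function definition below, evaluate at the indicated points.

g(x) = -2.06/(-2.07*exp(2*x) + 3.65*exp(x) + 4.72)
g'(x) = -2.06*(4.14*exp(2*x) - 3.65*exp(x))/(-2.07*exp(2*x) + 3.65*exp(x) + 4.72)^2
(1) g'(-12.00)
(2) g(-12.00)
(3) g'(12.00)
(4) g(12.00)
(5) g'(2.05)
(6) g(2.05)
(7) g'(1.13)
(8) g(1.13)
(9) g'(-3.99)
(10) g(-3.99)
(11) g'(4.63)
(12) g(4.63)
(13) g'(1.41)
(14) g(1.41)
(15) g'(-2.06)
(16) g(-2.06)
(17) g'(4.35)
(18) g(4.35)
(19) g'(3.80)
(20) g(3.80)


(1) = 0.00
(2) = -0.44
(3) = -0.00
(4) = 0.00
(5) = -0.05
(6) = 0.02
(7) = -4.01
(8) = 0.54
(9) = 0.01
(10) = -0.43
(11) = -0.00
(12) = 0.00
(13) = -0.50
(14) = 0.14
(15) = 0.03
(16) = -0.40
(17) = -0.00
(18) = 0.00
(19) = -0.00
(20) = 0.00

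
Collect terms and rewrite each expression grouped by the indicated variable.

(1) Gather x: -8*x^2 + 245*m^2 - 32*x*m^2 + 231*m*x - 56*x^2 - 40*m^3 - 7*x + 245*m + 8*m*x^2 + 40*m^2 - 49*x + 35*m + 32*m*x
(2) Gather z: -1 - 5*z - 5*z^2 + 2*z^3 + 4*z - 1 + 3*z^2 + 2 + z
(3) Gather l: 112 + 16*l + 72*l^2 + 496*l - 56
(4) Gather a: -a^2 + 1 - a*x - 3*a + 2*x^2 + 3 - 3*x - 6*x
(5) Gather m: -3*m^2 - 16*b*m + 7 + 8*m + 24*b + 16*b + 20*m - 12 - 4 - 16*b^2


(1) = -40*m^3 + 285*m^2 + 280*m + x^2*(8*m - 64) + x*(-32*m^2 + 263*m - 56)
(2) = 2*z^3 - 2*z^2
(3) = 72*l^2 + 512*l + 56
(4) = -a^2 + a*(-x - 3) + 2*x^2 - 9*x + 4
(5) = -16*b^2 + 40*b - 3*m^2 + m*(28 - 16*b) - 9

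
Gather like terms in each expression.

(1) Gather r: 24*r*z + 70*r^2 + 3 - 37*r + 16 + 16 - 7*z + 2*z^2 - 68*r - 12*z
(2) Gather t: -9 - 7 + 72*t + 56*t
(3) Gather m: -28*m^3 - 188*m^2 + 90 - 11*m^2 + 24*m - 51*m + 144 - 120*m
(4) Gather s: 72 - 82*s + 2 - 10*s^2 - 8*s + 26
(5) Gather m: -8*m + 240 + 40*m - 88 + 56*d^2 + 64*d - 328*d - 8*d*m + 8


(1) = 70*r^2 + r*(24*z - 105) + 2*z^2 - 19*z + 35
(2) = 128*t - 16
(3) = -28*m^3 - 199*m^2 - 147*m + 234
(4) = -10*s^2 - 90*s + 100
(5) = 56*d^2 - 264*d + m*(32 - 8*d) + 160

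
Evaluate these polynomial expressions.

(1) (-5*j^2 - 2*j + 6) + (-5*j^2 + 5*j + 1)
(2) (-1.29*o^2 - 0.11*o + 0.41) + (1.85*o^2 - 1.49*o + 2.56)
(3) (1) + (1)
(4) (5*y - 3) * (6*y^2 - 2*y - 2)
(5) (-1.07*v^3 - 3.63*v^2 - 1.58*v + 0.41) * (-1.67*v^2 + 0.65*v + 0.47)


(1) = -10*j^2 + 3*j + 7
(2) = 0.56*o^2 - 1.6*o + 2.97
(3) = 2
(4) = 30*y^3 - 28*y^2 - 4*y + 6
(5) = 1.7869*v^5 + 5.3666*v^4 - 0.2238*v^3 - 3.4178*v^2 - 0.4761*v + 0.1927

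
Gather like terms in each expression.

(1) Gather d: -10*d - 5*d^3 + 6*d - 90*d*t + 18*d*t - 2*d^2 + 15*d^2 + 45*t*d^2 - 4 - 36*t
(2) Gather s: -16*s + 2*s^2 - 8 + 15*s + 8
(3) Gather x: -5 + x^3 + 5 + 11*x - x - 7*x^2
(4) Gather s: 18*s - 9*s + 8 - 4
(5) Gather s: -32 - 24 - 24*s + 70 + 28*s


(1) = -5*d^3 + d^2*(45*t + 13) + d*(-72*t - 4) - 36*t - 4
(2) = 2*s^2 - s
(3) = x^3 - 7*x^2 + 10*x
(4) = 9*s + 4
(5) = 4*s + 14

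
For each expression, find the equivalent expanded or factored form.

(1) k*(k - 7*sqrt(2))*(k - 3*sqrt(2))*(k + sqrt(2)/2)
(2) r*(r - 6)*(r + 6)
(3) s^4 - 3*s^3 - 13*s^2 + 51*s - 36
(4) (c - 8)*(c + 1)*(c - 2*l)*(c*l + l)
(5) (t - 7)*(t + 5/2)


(1) = k^4 - 19*sqrt(2)*k^3/2 + 32*k^2 + 21*sqrt(2)*k
(2) = r^3 - 36*r
(3) = (s - 3)^2*(s - 1)*(s + 4)
(4) = c^4*l - 2*c^3*l^2 - 6*c^3*l + 12*c^2*l^2 - 15*c^2*l + 30*c*l^2 - 8*c*l + 16*l^2
(5) = t^2 - 9*t/2 - 35/2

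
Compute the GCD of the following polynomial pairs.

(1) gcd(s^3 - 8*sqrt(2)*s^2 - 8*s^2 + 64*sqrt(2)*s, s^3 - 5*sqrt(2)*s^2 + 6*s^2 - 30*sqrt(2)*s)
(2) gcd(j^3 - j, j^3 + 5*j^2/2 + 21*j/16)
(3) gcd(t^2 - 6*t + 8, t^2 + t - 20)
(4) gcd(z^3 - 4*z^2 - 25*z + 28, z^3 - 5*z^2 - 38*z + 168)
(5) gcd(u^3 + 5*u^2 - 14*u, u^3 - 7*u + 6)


(1) = gcd(s*(s - 8)*(s - 8*sqrt(2)), s*(s + 6)*(s - 5*sqrt(2))) = s
(2) = j
(3) = t - 4
(4) = gcd((z - 7)*(z - 1)*(z + 4), (z - 7)*(z - 4)*(z + 6)) = z - 7
(5) = gcd(u*(u - 2)*(u + 7), (u - 2)*(u - 1)*(u + 3)) = u - 2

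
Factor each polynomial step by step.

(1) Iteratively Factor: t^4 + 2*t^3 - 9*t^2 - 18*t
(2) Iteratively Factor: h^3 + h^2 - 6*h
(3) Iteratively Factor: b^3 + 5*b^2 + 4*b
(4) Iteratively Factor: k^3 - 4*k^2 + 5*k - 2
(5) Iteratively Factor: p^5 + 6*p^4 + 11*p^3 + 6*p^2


(1) = (t + 2)*(t^3 - 9*t) = (t - 3)*(t + 2)*(t^2 + 3*t) = t*(t - 3)*(t + 2)*(t + 3)
(2) = (h - 2)*(h^2 + 3*h) = h*(h - 2)*(h + 3)
(3) = (b + 4)*(b^2 + b) = (b + 1)*(b + 4)*(b)
(4) = (k - 2)*(k^2 - 2*k + 1) = (k - 2)*(k - 1)*(k - 1)
(5) = (p + 2)*(p^4 + 4*p^3 + 3*p^2) = p*(p + 2)*(p^3 + 4*p^2 + 3*p) = p*(p + 1)*(p + 2)*(p^2 + 3*p) = p^2*(p + 1)*(p + 2)*(p + 3)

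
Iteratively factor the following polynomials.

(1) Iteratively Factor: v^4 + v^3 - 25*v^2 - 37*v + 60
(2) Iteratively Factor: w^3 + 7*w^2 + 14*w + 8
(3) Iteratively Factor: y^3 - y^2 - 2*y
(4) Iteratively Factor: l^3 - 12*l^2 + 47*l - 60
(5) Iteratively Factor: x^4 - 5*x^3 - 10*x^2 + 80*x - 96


(1) = (v + 3)*(v^3 - 2*v^2 - 19*v + 20) = (v + 3)*(v + 4)*(v^2 - 6*v + 5) = (v - 1)*(v + 3)*(v + 4)*(v - 5)
(2) = (w + 4)*(w^2 + 3*w + 2) = (w + 1)*(w + 4)*(w + 2)
(3) = (y + 1)*(y^2 - 2*y) = (y - 2)*(y + 1)*(y)
(4) = (l - 4)*(l^2 - 8*l + 15) = (l - 4)*(l - 3)*(l - 5)
(5) = (x - 2)*(x^3 - 3*x^2 - 16*x + 48) = (x - 2)*(x + 4)*(x^2 - 7*x + 12) = (x - 3)*(x - 2)*(x + 4)*(x - 4)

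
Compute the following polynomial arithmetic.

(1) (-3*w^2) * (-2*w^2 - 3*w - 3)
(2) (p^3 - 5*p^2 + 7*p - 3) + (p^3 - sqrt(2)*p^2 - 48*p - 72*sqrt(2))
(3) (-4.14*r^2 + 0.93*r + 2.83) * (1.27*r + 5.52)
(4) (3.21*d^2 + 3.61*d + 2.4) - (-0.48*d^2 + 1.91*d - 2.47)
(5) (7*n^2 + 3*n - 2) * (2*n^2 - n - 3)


(1) = 6*w^4 + 9*w^3 + 9*w^2
(2) = 2*p^3 - 5*p^2 - sqrt(2)*p^2 - 41*p - 72*sqrt(2) - 3
(3) = -5.2578*r^3 - 21.6717*r^2 + 8.7277*r + 15.6216
(4) = 3.69*d^2 + 1.7*d + 4.87
(5) = 14*n^4 - n^3 - 28*n^2 - 7*n + 6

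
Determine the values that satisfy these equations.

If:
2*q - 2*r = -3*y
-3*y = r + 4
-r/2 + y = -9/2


Then:
q = 77/10
r = 19/5
y = -13/5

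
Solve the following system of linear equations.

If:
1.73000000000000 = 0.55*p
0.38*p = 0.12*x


Then:
p = 3.15
x = 9.96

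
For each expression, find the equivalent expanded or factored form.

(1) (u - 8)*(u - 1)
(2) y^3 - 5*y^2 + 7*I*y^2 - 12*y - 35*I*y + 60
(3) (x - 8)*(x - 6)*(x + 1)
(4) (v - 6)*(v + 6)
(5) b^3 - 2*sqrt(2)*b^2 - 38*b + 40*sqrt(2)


(1) = u^2 - 9*u + 8
(2) = (y - 5)*(y + 3*I)*(y + 4*I)
(3) = x^3 - 13*x^2 + 34*x + 48
(4) = v^2 - 36
(5) = (b - 5*sqrt(2))*(b - sqrt(2))*(b + 4*sqrt(2))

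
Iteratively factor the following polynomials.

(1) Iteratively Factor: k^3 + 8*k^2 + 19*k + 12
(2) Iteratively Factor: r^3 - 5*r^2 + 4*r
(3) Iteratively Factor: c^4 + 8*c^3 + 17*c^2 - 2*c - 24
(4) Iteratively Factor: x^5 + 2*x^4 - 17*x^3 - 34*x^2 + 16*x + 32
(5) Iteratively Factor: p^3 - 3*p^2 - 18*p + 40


(1) = (k + 4)*(k^2 + 4*k + 3) = (k + 3)*(k + 4)*(k + 1)
(2) = (r - 4)*(r^2 - r) = r*(r - 4)*(r - 1)
(3) = (c - 1)*(c^3 + 9*c^2 + 26*c + 24) = (c - 1)*(c + 2)*(c^2 + 7*c + 12) = (c - 1)*(c + 2)*(c + 4)*(c + 3)
(4) = (x + 1)*(x^4 + x^3 - 18*x^2 - 16*x + 32) = (x - 4)*(x + 1)*(x^3 + 5*x^2 + 2*x - 8) = (x - 4)*(x + 1)*(x + 2)*(x^2 + 3*x - 4) = (x - 4)*(x + 1)*(x + 2)*(x + 4)*(x - 1)
(5) = (p + 4)*(p^2 - 7*p + 10) = (p - 2)*(p + 4)*(p - 5)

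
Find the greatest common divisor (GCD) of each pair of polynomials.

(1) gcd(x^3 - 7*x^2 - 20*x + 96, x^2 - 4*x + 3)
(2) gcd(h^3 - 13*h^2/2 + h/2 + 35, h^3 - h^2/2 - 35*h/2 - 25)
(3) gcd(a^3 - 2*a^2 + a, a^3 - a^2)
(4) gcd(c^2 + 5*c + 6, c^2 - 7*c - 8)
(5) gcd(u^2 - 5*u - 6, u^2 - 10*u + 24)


(1) = x - 3
(2) = h^2 - 3*h - 10
(3) = gcd(a*(a - 1)^2, a^2*(a - 1)) = a^2 - a
(4) = 1
(5) = u - 6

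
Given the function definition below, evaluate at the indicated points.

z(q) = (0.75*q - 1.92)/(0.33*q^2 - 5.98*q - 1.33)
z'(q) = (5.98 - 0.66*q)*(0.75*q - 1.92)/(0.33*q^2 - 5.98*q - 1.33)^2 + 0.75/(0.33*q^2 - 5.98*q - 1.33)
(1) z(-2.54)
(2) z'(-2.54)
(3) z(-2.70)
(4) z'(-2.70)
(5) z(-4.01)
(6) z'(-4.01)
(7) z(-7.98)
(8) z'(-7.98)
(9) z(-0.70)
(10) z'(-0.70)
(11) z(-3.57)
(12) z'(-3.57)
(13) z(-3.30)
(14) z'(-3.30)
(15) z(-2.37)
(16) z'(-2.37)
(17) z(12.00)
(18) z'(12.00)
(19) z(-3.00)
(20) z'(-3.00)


(1) = -0.24
(2) = -0.07
(3) = -0.23
(4) = -0.06
(5) = -0.18
(6) = -0.03
(7) = -0.12
(8) = -0.01
(9) = -0.81
(10) = -1.48
(11) = -0.19
(12) = -0.03
(13) = -0.20
(14) = -0.04
(15) = -0.25
(16) = -0.08
(17) = -0.28
(18) = -0.05
(19) = -0.21
(20) = -0.05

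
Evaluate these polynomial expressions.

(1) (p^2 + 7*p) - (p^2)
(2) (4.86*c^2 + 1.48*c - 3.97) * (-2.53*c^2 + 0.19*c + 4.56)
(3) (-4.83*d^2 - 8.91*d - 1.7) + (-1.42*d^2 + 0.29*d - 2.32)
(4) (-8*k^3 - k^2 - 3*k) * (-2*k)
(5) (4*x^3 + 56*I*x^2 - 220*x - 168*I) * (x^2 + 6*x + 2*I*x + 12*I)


(1) = 7*p
(2) = -12.2958*c^4 - 2.821*c^3 + 32.4869*c^2 + 5.9945*c - 18.1032
(3) = -6.25*d^2 - 8.62*d - 4.02
(4) = 16*k^4 + 2*k^3 + 6*k^2
(5) = 4*x^5 + 24*x^4 + 64*I*x^4 - 332*x^3 + 384*I*x^3 - 1992*x^2 - 608*I*x^2 + 336*x - 3648*I*x + 2016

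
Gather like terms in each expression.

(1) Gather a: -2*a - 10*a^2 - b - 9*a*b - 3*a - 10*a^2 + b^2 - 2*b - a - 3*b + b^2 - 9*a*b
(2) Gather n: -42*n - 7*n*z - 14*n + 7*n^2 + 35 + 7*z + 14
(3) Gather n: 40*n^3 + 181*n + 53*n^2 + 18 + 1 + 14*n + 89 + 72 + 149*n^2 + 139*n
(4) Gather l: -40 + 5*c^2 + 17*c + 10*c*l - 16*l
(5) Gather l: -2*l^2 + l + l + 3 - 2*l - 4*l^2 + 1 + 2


(1) = -20*a^2 + a*(-18*b - 6) + 2*b^2 - 6*b
(2) = 7*n^2 + n*(-7*z - 56) + 7*z + 49
(3) = 40*n^3 + 202*n^2 + 334*n + 180
(4) = 5*c^2 + 17*c + l*(10*c - 16) - 40
(5) = 6 - 6*l^2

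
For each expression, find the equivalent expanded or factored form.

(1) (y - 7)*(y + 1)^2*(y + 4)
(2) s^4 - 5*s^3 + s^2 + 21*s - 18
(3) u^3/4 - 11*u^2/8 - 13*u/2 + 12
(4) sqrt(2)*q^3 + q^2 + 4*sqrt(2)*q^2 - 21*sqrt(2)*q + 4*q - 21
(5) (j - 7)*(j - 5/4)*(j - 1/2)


(1) = y^4 - y^3 - 33*y^2 - 59*y - 28
(2) = (s - 3)^2*(s - 1)*(s + 2)
(3) = (u/4 + 1)*(u - 8)*(u - 3/2)
(4) = (q - 3)*(q + 7)*(sqrt(2)*q + 1)
(5) = j^3 - 35*j^2/4 + 103*j/8 - 35/8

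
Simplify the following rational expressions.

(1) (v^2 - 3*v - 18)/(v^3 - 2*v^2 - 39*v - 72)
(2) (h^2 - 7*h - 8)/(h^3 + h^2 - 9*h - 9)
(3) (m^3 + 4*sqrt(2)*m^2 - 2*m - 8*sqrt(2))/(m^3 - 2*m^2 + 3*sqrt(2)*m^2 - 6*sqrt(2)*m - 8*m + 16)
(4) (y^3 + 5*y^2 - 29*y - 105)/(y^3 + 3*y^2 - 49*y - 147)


(1) = (v - 6)/(v^2 - 5*v - 24)
(2) = (h - 8)/(h^2 - 9)
(3) = (m + sqrt(2))/(m - 2)
(4) = (y - 5)/(y - 7)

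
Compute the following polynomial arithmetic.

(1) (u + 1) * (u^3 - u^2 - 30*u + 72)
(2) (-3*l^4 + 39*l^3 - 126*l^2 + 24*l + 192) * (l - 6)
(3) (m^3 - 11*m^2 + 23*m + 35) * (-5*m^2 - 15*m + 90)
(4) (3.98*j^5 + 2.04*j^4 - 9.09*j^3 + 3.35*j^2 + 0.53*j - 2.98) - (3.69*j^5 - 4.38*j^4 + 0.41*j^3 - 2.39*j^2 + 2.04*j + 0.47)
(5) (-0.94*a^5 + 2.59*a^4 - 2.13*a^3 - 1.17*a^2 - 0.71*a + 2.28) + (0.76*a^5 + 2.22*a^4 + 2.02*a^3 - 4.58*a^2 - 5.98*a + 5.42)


(1) = u^4 - 31*u^2 + 42*u + 72
(2) = -3*l^5 + 57*l^4 - 360*l^3 + 780*l^2 + 48*l - 1152
(3) = -5*m^5 + 40*m^4 + 140*m^3 - 1510*m^2 + 1545*m + 3150
(4) = 0.29*j^5 + 6.42*j^4 - 9.5*j^3 + 5.74*j^2 - 1.51*j - 3.45
(5) = -0.18*a^5 + 4.81*a^4 - 0.11*a^3 - 5.75*a^2 - 6.69*a + 7.7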